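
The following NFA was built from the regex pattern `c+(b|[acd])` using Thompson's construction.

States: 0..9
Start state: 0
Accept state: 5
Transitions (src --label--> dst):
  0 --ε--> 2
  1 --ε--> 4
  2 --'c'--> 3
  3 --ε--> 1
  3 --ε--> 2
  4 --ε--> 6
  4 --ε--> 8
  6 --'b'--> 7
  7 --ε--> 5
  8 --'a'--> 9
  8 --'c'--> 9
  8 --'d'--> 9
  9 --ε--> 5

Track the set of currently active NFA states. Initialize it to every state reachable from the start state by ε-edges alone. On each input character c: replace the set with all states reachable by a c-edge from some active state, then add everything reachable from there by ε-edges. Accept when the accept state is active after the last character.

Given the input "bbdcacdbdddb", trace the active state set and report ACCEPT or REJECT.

initial (ε-close {0}): {0,2}
'b' @ 1: {}  — no active states
rest 'bdcacdbdddb' ignored (set empty)
after full input: {}  (accept=5 not in)

Answer: REJECT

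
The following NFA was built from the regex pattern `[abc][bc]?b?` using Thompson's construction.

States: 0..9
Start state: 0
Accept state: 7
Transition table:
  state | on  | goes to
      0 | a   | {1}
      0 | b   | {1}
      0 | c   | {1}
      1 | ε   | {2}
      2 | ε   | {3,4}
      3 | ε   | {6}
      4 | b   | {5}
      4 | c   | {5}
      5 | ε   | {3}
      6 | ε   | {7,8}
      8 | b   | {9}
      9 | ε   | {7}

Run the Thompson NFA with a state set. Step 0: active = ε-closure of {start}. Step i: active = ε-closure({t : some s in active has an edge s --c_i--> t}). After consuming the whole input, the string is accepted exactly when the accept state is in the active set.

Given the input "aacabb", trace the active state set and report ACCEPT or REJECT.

S₀ = ε-closure({0}) = {0}
'a' @ 1: {1,2,3,4,6,7,8}  ✓accept
'a' @ 2: {}  — no active states
rest 'cabb' ignored (set empty)
end set {} — state 7 not in

Answer: REJECT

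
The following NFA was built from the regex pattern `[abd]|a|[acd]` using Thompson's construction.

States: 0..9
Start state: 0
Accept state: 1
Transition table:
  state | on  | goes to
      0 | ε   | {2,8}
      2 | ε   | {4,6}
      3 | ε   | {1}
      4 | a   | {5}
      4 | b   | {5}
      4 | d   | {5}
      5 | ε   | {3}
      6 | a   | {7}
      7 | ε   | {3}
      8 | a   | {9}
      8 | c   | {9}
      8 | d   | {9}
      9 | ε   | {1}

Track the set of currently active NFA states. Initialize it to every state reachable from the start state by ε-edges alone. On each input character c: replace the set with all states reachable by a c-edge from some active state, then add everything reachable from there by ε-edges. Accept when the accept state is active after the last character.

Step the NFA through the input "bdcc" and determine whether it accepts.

initial (ε-close {0}): {0,2,4,6,8}
'b' @ 1: {1,3,5}  ✓accept
'd' @ 2: {}  — no active states
rest 'cc' ignored (set empty)
after full input: {}  (accept=1 not in)

Answer: REJECT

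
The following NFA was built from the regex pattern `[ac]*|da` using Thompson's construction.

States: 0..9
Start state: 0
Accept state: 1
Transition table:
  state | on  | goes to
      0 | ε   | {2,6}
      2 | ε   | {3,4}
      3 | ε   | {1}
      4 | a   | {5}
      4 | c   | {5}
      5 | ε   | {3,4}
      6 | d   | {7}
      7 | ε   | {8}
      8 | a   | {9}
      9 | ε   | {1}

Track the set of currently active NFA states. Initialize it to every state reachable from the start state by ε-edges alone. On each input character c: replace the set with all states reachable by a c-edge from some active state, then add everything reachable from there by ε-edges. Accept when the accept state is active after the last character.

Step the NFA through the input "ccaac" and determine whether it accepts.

start: ε-closure({0}) = {0,1,2,3,4,6}
'c' @ 1: {1,3,4,5}  ✓accept
'c' @ 2: {1,3,4,5}  ✓accept
'a' @ 3: {1,3,4,5}  ✓accept
'a' @ 4: {1,3,4,5}  ✓accept
'c' @ 5: {1,3,4,5}  ✓accept
final: {1,3,4,5}; accept 1 in set

Answer: ACCEPT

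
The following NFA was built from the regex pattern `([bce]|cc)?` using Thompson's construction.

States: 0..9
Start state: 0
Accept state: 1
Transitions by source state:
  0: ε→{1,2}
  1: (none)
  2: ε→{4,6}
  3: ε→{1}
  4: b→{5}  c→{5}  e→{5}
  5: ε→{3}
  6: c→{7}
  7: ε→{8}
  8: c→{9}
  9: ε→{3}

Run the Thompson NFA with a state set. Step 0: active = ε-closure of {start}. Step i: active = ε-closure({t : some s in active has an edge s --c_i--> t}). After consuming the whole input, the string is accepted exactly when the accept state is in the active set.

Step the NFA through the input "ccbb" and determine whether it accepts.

Answer: REJECT

Derivation:
start: ε-closure({0}) = {0,1,2,4,6}
'c' @ 1: {1,3,5,7,8}  (accept∈set)
'c' @ 2: {1,3,9}  (accept∈set)
'b' @ 3: {}  — state set empty
rest 'b' ignored (set empty)
end set {} — state 1 not in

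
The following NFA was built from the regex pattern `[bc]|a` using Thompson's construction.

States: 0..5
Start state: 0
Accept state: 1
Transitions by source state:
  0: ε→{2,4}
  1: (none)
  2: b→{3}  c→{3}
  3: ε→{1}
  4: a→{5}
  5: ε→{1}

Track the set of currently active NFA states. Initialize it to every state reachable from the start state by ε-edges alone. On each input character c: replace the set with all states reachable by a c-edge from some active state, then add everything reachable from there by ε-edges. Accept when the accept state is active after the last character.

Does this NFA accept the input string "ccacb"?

Answer: REJECT

Derivation:
start: ε-closure({0}) = {0,2,4}
'c' @ 1: {1,3}  (accept∈set)
'c' @ 2: {}  — dead — no transitions
rest 'acb' ignored (set empty)
final: {}; accept 1 not in set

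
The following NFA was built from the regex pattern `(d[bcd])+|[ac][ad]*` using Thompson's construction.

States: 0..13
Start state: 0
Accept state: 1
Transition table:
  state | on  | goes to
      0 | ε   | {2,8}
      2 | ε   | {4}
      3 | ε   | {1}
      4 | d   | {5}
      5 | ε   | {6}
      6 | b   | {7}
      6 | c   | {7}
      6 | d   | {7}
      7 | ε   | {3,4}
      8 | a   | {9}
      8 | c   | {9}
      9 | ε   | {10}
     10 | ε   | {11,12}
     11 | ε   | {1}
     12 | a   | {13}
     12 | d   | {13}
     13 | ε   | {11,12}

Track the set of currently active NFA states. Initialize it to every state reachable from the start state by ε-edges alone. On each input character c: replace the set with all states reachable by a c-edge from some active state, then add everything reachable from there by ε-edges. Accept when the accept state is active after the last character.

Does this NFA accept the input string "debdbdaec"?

Answer: REJECT

Trace:
initial (ε-close {0}): {0,2,4,8}
'd' @ 1: {5,6}
'e' @ 2: {}  — dead — no transitions
rest 'bdbdaec' ignored (set empty)
final: {}; accept 1 not in set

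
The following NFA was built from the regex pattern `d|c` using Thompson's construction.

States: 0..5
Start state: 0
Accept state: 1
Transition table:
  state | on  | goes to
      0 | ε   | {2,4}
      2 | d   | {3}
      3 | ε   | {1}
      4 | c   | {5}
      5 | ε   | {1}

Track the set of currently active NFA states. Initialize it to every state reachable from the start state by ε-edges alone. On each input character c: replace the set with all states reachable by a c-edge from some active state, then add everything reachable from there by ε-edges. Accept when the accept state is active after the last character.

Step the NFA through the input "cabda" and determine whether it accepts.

Answer: REJECT

Trace:
start: ε-closure({0}) = {0,2,4}
'c' @ 1: {1,5}  (accept∈set)
'a' @ 2: {}  — dead — no transitions
rest 'bda' ignored (set empty)
final: {}; accept 1 not in set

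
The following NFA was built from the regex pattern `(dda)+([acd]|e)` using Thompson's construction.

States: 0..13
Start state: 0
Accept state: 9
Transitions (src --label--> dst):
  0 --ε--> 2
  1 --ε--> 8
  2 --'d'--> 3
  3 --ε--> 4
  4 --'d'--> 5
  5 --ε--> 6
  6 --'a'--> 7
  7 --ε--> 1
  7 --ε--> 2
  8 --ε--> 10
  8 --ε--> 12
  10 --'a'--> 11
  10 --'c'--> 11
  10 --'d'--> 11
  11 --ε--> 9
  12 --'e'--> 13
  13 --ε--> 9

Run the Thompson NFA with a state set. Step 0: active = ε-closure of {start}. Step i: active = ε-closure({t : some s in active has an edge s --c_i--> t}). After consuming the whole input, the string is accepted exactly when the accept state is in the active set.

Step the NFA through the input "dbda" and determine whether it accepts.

Answer: REJECT

Trace:
start: ε-closure({0}) = {0,2}
'd' @ 1: {3,4}
'b' @ 2: {}  — no active states
rest 'da' ignored (set empty)
after full input: {}  (accept=9 not in)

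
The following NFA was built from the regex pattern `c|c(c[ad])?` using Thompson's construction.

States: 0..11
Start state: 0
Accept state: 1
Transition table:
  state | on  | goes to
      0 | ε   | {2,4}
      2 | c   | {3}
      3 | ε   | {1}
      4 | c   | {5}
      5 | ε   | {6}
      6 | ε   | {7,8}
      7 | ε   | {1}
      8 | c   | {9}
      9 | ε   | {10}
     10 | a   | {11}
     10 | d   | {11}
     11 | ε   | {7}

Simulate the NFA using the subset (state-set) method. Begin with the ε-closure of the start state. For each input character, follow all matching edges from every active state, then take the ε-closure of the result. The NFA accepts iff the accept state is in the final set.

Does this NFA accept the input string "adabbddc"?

S₀ = ε-closure({0}) = {0,2,4}
'a' @ 1: {}  — state set empty
rest 'dabbddc' ignored (set empty)
final: {}; accept 1 not in set

Answer: REJECT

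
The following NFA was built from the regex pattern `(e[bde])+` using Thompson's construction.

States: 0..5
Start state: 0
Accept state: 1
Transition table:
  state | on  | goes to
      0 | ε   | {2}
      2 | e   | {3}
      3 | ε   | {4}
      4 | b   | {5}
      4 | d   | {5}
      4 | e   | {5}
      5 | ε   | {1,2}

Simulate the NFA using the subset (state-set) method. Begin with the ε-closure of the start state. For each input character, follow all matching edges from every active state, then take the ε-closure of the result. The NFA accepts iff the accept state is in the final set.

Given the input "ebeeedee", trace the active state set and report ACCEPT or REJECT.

S₀ = ε-closure({0}) = {0,2}
'e' @ 1: {3,4}
'b' @ 2: {1,2,5}  ✓accept
'e' @ 3: {3,4}
'e' @ 4: {1,2,5}  ✓accept
'e' @ 5: {3,4}
'd' @ 6: {1,2,5}  ✓accept
'e' @ 7: {3,4}
'e' @ 8: {1,2,5}  ✓accept
end set {1,2,5} — state 1 in

Answer: ACCEPT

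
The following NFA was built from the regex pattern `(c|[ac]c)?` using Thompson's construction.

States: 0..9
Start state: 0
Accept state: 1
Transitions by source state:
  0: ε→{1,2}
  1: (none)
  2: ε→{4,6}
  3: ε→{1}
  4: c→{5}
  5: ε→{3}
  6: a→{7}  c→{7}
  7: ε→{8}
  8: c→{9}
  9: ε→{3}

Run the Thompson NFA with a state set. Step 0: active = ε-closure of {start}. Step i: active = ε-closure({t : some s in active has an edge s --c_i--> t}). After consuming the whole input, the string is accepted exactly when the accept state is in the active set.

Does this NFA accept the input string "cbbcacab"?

start: ε-closure({0}) = {0,1,2,4,6}
'c' @ 1: {1,3,5,7,8}  ✓accept
'b' @ 2: {}  — state set empty
rest 'bcacab' ignored (set empty)
end set {} — state 1 not in

Answer: REJECT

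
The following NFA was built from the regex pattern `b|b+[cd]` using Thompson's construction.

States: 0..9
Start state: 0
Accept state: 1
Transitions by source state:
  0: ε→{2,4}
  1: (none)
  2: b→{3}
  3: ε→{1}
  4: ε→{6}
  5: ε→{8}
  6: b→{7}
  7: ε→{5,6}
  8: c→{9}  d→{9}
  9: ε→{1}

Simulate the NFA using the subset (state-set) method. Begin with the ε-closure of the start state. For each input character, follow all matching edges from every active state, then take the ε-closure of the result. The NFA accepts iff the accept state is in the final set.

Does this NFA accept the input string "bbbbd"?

start: ε-closure({0}) = {0,2,4,6}
'b' @ 1: {1,3,5,6,7,8}  [accepting]
'b' @ 2: {5,6,7,8}
'b' @ 3: {5,6,7,8}
'b' @ 4: {5,6,7,8}
'd' @ 5: {1,9}  [accepting]
final: {1,9}; accept 1 in set

Answer: ACCEPT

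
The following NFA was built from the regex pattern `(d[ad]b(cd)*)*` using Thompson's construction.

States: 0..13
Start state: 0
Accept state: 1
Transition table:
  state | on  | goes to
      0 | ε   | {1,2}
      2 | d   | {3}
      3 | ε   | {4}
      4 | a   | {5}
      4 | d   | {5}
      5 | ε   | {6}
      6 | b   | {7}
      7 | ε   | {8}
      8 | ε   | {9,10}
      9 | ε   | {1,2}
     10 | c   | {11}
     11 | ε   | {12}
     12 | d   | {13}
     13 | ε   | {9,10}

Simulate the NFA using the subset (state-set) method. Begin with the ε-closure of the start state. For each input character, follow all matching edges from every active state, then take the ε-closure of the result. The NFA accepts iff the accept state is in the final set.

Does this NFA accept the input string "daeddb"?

Answer: REJECT

Trace:
S₀ = ε-closure({0}) = {0,1,2}
'd' @ 1: {3,4}
'a' @ 2: {5,6}
'e' @ 3: {}  — no active states
rest 'ddb' ignored (set empty)
end set {} — state 1 not in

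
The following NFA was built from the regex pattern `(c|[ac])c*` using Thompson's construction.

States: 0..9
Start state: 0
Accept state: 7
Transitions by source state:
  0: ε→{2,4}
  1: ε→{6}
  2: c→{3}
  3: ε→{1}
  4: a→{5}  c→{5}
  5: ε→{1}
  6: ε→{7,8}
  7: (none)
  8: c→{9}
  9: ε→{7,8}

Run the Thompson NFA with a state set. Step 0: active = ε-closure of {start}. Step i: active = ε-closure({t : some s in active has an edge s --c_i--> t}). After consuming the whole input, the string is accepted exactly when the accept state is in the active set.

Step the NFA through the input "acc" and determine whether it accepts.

Answer: ACCEPT

Steps:
S₀ = ε-closure({0}) = {0,2,4}
'a' @ 1: {1,5,6,7,8}  [accepting]
'c' @ 2: {7,8,9}  [accepting]
'c' @ 3: {7,8,9}  [accepting]
final: {7,8,9}; accept 7 in set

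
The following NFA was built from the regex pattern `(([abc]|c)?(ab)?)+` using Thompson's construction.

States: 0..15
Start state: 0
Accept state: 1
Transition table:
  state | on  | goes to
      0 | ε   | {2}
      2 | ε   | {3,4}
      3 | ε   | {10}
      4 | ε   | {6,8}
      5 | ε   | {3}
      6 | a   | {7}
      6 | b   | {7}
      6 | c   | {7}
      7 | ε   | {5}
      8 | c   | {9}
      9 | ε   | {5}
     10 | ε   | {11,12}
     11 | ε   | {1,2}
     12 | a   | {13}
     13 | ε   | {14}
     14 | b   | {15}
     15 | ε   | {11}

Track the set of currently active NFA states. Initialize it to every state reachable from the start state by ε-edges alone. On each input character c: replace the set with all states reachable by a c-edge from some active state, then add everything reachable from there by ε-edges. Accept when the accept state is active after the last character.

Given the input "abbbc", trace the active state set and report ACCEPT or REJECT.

start: ε-closure({0}) = {0,1,2,3,4,6,8,10,11,12}
'a' @ 1: {1,2,3,4,5,6,7,8,10,11,12,13,14}  ✓accept
'b' @ 2: {1,2,3,4,5,6,7,8,10,11,12,15}  ✓accept
'b' @ 3: {1,2,3,4,5,6,7,8,10,11,12}  ✓accept
'b' @ 4: {1,2,3,4,5,6,7,8,10,11,12}  ✓accept
'c' @ 5: {1,2,3,4,5,6,7,8,9,10,11,12}  ✓accept
final: {1,2,3,4,5,6,7,8,9,10,11,12}; accept 1 in set

Answer: ACCEPT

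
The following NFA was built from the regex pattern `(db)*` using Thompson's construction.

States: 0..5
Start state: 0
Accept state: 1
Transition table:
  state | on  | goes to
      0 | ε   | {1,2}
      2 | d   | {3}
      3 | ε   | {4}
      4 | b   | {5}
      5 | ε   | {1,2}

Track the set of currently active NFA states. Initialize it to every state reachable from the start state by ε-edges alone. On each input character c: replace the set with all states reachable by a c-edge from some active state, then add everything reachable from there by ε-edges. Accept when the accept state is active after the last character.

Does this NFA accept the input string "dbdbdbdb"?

start: ε-closure({0}) = {0,1,2}
'd' @ 1: {3,4}
'b' @ 2: {1,2,5}  (accept∈set)
'd' @ 3: {3,4}
'b' @ 4: {1,2,5}  (accept∈set)
'd' @ 5: {3,4}
'b' @ 6: {1,2,5}  (accept∈set)
'd' @ 7: {3,4}
'b' @ 8: {1,2,5}  (accept∈set)
end set {1,2,5} — state 1 in

Answer: ACCEPT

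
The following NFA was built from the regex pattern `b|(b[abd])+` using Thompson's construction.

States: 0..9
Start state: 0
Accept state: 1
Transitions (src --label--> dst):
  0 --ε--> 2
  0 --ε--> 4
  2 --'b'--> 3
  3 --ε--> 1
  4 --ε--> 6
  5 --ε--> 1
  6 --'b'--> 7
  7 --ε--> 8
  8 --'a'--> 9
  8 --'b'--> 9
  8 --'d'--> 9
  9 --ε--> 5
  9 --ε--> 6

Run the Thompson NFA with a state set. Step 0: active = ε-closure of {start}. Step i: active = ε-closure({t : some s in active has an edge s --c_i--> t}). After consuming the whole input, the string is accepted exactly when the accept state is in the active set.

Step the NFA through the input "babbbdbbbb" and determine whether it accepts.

Answer: ACCEPT

Steps:
start: ε-closure({0}) = {0,2,4,6}
'b' @ 1: {1,3,7,8}  (accept∈set)
'a' @ 2: {1,5,6,9}  (accept∈set)
'b' @ 3: {7,8}
'b' @ 4: {1,5,6,9}  (accept∈set)
'b' @ 5: {7,8}
'd' @ 6: {1,5,6,9}  (accept∈set)
'b' @ 7: {7,8}
'b' @ 8: {1,5,6,9}  (accept∈set)
'b' @ 9: {7,8}
'b' @ 10: {1,5,6,9}  (accept∈set)
final: {1,5,6,9}; accept 1 in set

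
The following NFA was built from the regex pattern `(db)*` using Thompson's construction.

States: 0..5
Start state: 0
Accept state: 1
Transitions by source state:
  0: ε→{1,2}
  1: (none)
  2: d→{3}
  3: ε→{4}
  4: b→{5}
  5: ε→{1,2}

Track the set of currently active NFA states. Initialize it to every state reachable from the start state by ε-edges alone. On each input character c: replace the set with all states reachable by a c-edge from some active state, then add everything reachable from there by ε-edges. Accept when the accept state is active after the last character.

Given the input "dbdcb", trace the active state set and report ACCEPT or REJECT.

Answer: REJECT

Trace:
start: ε-closure({0}) = {0,1,2}
'd' @ 1: {3,4}
'b' @ 2: {1,2,5}  ✓accept
'd' @ 3: {3,4}
'c' @ 4: {}  — state set empty
rest 'b' ignored (set empty)
end set {} — state 1 not in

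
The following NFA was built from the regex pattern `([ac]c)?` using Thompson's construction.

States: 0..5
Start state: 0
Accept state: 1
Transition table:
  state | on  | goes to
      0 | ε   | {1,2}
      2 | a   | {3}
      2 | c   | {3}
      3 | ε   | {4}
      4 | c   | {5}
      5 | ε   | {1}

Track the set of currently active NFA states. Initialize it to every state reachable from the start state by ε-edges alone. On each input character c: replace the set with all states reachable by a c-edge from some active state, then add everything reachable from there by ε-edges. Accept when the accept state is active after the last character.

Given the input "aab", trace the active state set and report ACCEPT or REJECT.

S₀ = ε-closure({0}) = {0,1,2}
'a' @ 1: {3,4}
'a' @ 2: {}  — state set empty
rest 'b' ignored (set empty)
end set {} — state 1 not in

Answer: REJECT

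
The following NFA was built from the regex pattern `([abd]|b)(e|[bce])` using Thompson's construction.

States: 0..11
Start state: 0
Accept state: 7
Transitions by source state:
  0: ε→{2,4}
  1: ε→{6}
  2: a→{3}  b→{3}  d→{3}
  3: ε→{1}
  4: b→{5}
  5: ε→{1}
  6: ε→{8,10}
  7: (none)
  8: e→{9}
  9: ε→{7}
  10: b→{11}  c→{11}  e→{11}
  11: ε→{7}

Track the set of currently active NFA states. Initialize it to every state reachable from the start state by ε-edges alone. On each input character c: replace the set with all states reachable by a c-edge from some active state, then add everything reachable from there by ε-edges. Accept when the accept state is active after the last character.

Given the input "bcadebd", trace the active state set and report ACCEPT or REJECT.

start: ε-closure({0}) = {0,2,4}
'b' @ 1: {1,3,5,6,8,10}
'c' @ 2: {7,11}  ✓accept
'a' @ 3: {}  — dead — no transitions
rest 'debd' ignored (set empty)
after full input: {}  (accept=7 not in)

Answer: REJECT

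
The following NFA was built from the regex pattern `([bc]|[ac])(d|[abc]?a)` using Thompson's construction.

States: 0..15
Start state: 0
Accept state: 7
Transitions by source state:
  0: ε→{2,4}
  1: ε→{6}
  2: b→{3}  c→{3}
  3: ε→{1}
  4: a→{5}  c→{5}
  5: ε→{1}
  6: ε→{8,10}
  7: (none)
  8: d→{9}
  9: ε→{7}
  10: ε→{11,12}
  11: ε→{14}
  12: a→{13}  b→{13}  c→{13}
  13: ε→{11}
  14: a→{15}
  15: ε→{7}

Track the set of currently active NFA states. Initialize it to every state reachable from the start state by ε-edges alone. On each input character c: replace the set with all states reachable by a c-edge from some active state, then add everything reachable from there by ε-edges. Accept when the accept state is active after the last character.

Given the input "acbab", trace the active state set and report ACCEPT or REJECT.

Answer: REJECT

Trace:
initial (ε-close {0}): {0,2,4}
'a' @ 1: {1,5,6,8,10,11,12,14}
'c' @ 2: {11,13,14}
'b' @ 3: {}  — dead — no transitions
rest 'ab' ignored (set empty)
after full input: {}  (accept=7 not in)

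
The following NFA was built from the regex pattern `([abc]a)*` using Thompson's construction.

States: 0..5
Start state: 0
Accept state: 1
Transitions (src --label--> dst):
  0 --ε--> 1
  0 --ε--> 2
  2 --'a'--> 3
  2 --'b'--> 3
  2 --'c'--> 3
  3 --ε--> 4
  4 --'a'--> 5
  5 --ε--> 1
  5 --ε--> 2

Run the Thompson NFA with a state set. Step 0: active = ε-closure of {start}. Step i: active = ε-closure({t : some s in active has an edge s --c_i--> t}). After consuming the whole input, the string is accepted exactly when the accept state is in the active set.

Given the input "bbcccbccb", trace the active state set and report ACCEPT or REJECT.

Answer: REJECT

Derivation:
S₀ = ε-closure({0}) = {0,1,2}
'b' @ 1: {3,4}
'b' @ 2: {}  — state set empty
rest 'cccbccb' ignored (set empty)
final: {}; accept 1 not in set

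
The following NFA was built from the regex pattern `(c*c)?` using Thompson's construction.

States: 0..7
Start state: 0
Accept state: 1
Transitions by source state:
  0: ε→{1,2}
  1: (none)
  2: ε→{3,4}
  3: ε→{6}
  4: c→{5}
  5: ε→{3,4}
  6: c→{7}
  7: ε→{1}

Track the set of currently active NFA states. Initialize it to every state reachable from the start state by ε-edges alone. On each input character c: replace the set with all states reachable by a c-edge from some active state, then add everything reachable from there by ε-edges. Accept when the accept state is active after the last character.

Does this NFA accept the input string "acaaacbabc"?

Answer: REJECT

Trace:
initial (ε-close {0}): {0,1,2,3,4,6}
'a' @ 1: {}  — no active states
rest 'caaacbabc' ignored (set empty)
end set {} — state 1 not in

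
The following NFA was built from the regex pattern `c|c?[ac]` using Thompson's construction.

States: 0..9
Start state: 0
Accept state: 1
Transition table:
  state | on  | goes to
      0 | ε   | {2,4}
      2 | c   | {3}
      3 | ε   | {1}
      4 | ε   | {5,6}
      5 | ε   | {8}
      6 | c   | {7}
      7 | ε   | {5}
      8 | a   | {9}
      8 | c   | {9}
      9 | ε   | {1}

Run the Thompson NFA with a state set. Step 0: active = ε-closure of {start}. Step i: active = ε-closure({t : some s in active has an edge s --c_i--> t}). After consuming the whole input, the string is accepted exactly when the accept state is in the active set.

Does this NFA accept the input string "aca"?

start: ε-closure({0}) = {0,2,4,5,6,8}
'a' @ 1: {1,9}  ✓accept
'c' @ 2: {}  — state set empty
rest 'a' ignored (set empty)
after full input: {}  (accept=1 not in)

Answer: REJECT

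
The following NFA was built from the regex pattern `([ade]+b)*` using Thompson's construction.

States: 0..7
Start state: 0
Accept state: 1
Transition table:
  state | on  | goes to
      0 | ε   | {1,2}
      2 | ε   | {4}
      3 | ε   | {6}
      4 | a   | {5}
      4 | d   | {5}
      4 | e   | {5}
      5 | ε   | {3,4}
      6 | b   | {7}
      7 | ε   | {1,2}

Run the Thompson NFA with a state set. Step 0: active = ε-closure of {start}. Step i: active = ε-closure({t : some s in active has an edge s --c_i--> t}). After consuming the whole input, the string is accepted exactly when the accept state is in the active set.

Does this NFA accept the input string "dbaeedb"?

Answer: ACCEPT

Derivation:
start: ε-closure({0}) = {0,1,2,4}
'd' @ 1: {3,4,5,6}
'b' @ 2: {1,2,4,7}  [accepting]
'a' @ 3: {3,4,5,6}
'e' @ 4: {3,4,5,6}
'e' @ 5: {3,4,5,6}
'd' @ 6: {3,4,5,6}
'b' @ 7: {1,2,4,7}  [accepting]
final: {1,2,4,7}; accept 1 in set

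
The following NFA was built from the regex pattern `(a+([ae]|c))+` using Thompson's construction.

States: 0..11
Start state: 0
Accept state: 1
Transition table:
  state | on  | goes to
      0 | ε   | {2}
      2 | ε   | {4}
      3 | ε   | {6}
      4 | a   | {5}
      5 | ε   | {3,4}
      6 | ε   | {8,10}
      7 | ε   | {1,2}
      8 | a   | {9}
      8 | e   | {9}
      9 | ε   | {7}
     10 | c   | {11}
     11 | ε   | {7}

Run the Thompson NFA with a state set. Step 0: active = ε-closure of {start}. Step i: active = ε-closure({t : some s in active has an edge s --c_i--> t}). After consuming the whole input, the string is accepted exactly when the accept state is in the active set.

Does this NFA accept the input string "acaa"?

initial (ε-close {0}): {0,2,4}
'a' @ 1: {3,4,5,6,8,10}
'c' @ 2: {1,2,4,7,11}  (accept∈set)
'a' @ 3: {3,4,5,6,8,10}
'a' @ 4: {1,2,3,4,5,6,7,8,9,10}  (accept∈set)
end set {1,2,3,4,5,6,7,8,9,10} — state 1 in

Answer: ACCEPT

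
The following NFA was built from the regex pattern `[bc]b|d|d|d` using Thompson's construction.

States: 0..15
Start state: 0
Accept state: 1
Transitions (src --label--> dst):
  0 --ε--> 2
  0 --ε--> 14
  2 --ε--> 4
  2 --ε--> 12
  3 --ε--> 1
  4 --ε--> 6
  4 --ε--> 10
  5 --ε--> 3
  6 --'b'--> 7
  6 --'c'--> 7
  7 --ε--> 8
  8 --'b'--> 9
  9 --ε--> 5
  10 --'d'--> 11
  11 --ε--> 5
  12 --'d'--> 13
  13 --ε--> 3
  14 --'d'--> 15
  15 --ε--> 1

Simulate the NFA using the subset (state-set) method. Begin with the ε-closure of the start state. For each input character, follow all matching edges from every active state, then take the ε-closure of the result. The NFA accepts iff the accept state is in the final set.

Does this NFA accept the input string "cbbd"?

S₀ = ε-closure({0}) = {0,2,4,6,10,12,14}
'c' @ 1: {7,8}
'b' @ 2: {1,3,5,9}  (accept∈set)
'b' @ 3: {}  — dead — no transitions
rest 'd' ignored (set empty)
end set {} — state 1 not in

Answer: REJECT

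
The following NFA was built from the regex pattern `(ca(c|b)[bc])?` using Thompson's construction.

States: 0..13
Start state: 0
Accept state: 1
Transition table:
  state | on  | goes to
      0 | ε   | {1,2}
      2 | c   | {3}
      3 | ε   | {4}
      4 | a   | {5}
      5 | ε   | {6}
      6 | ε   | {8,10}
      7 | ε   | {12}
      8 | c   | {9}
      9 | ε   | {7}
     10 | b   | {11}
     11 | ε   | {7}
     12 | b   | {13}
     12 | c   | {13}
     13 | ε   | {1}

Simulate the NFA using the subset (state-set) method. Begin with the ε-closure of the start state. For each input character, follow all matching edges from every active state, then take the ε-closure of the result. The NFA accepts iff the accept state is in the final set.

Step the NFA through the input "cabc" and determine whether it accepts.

Answer: ACCEPT

Steps:
start: ε-closure({0}) = {0,1,2}
'c' @ 1: {3,4}
'a' @ 2: {5,6,8,10}
'b' @ 3: {7,11,12}
'c' @ 4: {1,13}  ✓accept
final: {1,13}; accept 1 in set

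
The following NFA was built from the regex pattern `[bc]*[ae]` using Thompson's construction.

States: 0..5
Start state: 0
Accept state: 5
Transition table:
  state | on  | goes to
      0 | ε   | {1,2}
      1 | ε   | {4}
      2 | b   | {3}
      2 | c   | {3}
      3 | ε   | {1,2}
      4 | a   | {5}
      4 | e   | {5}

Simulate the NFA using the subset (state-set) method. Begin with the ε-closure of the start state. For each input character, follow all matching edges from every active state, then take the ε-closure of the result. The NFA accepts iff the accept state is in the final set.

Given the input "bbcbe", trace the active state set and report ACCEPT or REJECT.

Answer: ACCEPT

Steps:
start: ε-closure({0}) = {0,1,2,4}
'b' @ 1: {1,2,3,4}
'b' @ 2: {1,2,3,4}
'c' @ 3: {1,2,3,4}
'b' @ 4: {1,2,3,4}
'e' @ 5: {5}  (accept∈set)
final: {5}; accept 5 in set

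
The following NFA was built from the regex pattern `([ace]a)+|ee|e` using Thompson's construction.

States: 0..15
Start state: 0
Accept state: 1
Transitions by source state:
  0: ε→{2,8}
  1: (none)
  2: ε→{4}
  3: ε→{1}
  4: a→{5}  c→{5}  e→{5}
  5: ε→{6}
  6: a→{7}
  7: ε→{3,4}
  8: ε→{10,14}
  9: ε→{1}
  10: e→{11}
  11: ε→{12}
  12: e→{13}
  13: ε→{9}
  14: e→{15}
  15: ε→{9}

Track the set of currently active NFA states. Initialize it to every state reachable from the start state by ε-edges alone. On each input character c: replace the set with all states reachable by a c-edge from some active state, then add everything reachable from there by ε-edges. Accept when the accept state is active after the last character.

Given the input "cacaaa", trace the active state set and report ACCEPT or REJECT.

Answer: ACCEPT

Steps:
initial (ε-close {0}): {0,2,4,8,10,14}
'c' @ 1: {5,6}
'a' @ 2: {1,3,4,7}  (accept∈set)
'c' @ 3: {5,6}
'a' @ 4: {1,3,4,7}  (accept∈set)
'a' @ 5: {5,6}
'a' @ 6: {1,3,4,7}  (accept∈set)
final: {1,3,4,7}; accept 1 in set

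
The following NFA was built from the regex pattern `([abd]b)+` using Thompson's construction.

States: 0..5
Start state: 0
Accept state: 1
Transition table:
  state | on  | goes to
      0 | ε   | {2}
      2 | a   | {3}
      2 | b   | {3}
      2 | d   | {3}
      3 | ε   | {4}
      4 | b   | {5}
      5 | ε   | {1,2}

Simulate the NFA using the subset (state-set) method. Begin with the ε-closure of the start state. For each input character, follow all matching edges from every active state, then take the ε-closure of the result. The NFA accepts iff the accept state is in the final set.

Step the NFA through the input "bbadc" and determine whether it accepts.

start: ε-closure({0}) = {0,2}
'b' @ 1: {3,4}
'b' @ 2: {1,2,5}  ✓accept
'a' @ 3: {3,4}
'd' @ 4: {}  — state set empty
rest 'c' ignored (set empty)
final: {}; accept 1 not in set

Answer: REJECT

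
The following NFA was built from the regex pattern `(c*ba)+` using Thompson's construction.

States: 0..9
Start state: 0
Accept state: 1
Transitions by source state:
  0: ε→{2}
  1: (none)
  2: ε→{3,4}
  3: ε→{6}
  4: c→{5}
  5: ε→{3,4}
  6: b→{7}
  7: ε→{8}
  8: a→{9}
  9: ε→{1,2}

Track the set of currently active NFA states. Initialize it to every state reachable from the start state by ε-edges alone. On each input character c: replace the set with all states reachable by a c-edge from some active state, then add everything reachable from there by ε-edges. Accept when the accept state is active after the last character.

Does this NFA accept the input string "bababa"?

Answer: ACCEPT

Steps:
initial (ε-close {0}): {0,2,3,4,6}
'b' @ 1: {7,8}
'a' @ 2: {1,2,3,4,6,9}  [accepting]
'b' @ 3: {7,8}
'a' @ 4: {1,2,3,4,6,9}  [accepting]
'b' @ 5: {7,8}
'a' @ 6: {1,2,3,4,6,9}  [accepting]
after full input: {1,2,3,4,6,9}  (accept=1 in)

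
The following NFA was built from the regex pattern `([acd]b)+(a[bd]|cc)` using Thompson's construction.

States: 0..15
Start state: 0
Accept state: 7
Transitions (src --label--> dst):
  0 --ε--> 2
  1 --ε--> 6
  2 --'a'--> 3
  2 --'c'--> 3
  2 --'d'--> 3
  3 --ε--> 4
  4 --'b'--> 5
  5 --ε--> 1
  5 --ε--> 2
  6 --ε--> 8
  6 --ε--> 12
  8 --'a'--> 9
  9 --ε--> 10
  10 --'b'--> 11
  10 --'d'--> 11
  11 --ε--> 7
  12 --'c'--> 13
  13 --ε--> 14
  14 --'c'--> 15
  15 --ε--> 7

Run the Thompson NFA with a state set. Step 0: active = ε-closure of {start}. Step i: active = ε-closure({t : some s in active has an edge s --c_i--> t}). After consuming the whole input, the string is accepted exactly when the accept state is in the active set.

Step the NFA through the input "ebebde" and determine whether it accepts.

Answer: REJECT

Steps:
start: ε-closure({0}) = {0,2}
'e' @ 1: {}  — dead — no transitions
rest 'bebde' ignored (set empty)
after full input: {}  (accept=7 not in)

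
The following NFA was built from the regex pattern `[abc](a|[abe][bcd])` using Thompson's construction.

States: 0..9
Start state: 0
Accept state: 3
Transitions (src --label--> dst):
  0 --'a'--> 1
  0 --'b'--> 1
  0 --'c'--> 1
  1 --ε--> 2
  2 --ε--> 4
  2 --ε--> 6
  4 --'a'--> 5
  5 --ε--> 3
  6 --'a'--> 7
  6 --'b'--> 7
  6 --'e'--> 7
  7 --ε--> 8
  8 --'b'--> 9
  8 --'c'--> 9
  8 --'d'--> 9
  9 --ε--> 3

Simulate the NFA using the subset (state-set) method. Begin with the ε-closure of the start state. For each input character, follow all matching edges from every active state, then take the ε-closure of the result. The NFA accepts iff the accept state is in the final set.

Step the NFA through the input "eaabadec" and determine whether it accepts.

start: ε-closure({0}) = {0}
'e' @ 1: {}  — no active states
rest 'aabadec' ignored (set empty)
final: {}; accept 3 not in set

Answer: REJECT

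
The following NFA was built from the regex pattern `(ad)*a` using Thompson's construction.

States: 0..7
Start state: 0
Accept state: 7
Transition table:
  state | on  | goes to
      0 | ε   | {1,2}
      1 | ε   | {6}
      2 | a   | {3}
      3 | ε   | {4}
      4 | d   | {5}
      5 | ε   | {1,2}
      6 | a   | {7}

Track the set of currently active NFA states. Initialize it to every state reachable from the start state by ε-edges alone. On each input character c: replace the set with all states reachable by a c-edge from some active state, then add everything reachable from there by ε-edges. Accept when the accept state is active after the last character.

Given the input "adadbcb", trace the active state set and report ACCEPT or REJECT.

Answer: REJECT

Trace:
initial (ε-close {0}): {0,1,2,6}
'a' @ 1: {3,4,7}  ✓accept
'd' @ 2: {1,2,5,6}
'a' @ 3: {3,4,7}  ✓accept
'd' @ 4: {1,2,5,6}
'b' @ 5: {}  — dead — no transitions
rest 'cb' ignored (set empty)
after full input: {}  (accept=7 not in)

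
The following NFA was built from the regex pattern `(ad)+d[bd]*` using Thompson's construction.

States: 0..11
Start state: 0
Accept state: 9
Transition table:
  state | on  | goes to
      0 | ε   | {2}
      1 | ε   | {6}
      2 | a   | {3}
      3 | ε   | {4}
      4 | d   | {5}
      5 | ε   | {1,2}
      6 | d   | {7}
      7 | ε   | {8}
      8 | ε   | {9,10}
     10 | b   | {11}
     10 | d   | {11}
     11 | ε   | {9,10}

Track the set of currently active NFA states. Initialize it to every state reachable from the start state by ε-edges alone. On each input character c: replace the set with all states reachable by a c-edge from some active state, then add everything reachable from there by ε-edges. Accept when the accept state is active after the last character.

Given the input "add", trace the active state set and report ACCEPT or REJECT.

Answer: ACCEPT

Trace:
start: ε-closure({0}) = {0,2}
'a' @ 1: {3,4}
'd' @ 2: {1,2,5,6}
'd' @ 3: {7,8,9,10}  [accepting]
end set {7,8,9,10} — state 9 in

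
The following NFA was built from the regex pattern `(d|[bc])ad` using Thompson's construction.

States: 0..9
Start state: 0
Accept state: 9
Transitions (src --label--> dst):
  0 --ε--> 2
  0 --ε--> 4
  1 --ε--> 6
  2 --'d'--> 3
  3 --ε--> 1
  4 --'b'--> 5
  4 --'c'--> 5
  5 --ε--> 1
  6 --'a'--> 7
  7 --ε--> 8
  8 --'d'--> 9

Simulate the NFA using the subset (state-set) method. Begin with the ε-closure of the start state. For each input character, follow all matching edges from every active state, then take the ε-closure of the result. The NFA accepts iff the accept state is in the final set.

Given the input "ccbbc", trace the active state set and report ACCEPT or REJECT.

Answer: REJECT

Steps:
initial (ε-close {0}): {0,2,4}
'c' @ 1: {1,5,6}
'c' @ 2: {}  — dead — no transitions
rest 'bbc' ignored (set empty)
after full input: {}  (accept=9 not in)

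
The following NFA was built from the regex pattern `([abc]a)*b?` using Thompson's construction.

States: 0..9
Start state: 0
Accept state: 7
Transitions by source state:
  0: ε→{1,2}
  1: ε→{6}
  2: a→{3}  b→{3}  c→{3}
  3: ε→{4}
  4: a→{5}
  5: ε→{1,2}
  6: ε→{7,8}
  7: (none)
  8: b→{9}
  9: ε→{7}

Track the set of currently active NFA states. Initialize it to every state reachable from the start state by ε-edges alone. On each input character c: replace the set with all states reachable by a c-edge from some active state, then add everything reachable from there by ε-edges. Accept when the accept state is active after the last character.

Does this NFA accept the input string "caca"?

Answer: ACCEPT

Steps:
initial (ε-close {0}): {0,1,2,6,7,8}
'c' @ 1: {3,4}
'a' @ 2: {1,2,5,6,7,8}  (accept∈set)
'c' @ 3: {3,4}
'a' @ 4: {1,2,5,6,7,8}  (accept∈set)
after full input: {1,2,5,6,7,8}  (accept=7 in)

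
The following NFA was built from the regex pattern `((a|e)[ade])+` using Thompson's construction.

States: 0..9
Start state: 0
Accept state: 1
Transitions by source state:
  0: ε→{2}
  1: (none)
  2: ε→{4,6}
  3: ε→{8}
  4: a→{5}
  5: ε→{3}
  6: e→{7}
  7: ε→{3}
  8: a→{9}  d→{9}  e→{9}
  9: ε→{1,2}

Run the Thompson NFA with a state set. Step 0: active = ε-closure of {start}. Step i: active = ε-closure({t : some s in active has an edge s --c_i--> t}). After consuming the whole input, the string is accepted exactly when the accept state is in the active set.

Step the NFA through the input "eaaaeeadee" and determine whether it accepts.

Answer: ACCEPT

Steps:
start: ε-closure({0}) = {0,2,4,6}
'e' @ 1: {3,7,8}
'a' @ 2: {1,2,4,6,9}  [accepting]
'a' @ 3: {3,5,8}
'a' @ 4: {1,2,4,6,9}  [accepting]
'e' @ 5: {3,7,8}
'e' @ 6: {1,2,4,6,9}  [accepting]
'a' @ 7: {3,5,8}
'd' @ 8: {1,2,4,6,9}  [accepting]
'e' @ 9: {3,7,8}
'e' @ 10: {1,2,4,6,9}  [accepting]
final: {1,2,4,6,9}; accept 1 in set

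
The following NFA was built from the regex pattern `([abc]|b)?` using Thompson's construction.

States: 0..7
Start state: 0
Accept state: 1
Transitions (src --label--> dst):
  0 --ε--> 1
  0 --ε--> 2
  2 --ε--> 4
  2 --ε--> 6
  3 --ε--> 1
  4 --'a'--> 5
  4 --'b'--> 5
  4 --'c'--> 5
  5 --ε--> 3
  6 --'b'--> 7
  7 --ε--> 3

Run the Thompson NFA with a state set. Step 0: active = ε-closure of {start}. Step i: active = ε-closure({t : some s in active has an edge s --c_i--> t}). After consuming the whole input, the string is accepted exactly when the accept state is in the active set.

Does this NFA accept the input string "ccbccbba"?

start: ε-closure({0}) = {0,1,2,4,6}
'c' @ 1: {1,3,5}  [accepting]
'c' @ 2: {}  — dead — no transitions
rest 'bccbba' ignored (set empty)
end set {} — state 1 not in

Answer: REJECT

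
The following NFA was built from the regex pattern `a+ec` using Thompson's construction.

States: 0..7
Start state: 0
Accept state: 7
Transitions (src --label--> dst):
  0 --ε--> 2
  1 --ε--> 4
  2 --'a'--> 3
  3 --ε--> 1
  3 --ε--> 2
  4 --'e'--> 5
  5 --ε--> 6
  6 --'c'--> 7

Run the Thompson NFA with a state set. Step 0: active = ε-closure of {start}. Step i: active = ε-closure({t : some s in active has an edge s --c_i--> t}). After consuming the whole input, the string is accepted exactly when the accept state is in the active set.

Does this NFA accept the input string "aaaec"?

S₀ = ε-closure({0}) = {0,2}
'a' @ 1: {1,2,3,4}
'a' @ 2: {1,2,3,4}
'a' @ 3: {1,2,3,4}
'e' @ 4: {5,6}
'c' @ 5: {7}  ✓accept
after full input: {7}  (accept=7 in)

Answer: ACCEPT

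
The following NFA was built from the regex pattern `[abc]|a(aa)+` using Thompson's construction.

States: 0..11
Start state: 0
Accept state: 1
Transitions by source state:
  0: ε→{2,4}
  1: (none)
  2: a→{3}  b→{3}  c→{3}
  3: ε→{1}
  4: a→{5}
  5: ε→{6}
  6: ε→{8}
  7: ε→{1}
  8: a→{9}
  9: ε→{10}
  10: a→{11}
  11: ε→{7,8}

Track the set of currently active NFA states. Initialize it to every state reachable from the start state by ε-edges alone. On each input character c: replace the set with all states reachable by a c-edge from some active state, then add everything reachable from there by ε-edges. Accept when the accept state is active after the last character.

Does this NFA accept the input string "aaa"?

Answer: ACCEPT

Derivation:
start: ε-closure({0}) = {0,2,4}
'a' @ 1: {1,3,5,6,8}  (accept∈set)
'a' @ 2: {9,10}
'a' @ 3: {1,7,8,11}  (accept∈set)
after full input: {1,7,8,11}  (accept=1 in)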